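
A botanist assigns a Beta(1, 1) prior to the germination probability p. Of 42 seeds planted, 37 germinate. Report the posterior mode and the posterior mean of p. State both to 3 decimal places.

MAP = 0.881, posterior mean = 0.864

Posterior: Beta(1+37, 1+5) = Beta(38, 6).
Mode = (38−1)/(38+6−2) = 37/42 = 0.881.
With a flat prior the MAP equals the MLE, 37/42.
Mean = 38/(38+6) = 38/44 = 0.864.
Left-skewed posterior ⇒ mean < mode.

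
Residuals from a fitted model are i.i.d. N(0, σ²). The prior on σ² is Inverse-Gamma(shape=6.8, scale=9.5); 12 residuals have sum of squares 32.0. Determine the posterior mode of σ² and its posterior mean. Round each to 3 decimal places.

posterior mode = 1.848, posterior mean = 2.161

Posterior: Inverse-Gamma(shape = 6.8+12/2 = 12.8, scale = 9.5+32.0/2 = 25.5).
Mode = β/(α+1) = 25.5/13.8 = 1.848.
Mean = β/(α−1) = 25.5/11.8 = 2.161.
Right-skewed posterior ⇒ mode < mean.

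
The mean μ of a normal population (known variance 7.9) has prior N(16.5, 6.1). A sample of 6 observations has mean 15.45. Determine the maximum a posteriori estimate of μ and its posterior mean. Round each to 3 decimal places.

MAP: 15.636. Posterior mean: 15.636.

Posterior for μ is Normal. Precision-weighted mean: (1/6.1·16.5 + 6/7.9·15.45) / (1/6.1 + 6/7.9) = 15.636.
A Normal posterior is symmetric, so mode = mean.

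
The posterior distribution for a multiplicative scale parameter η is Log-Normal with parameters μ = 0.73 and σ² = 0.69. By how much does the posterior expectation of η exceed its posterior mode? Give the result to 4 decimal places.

Mode = exp(μ − σ²) = exp(0.04) = 1.0408.
Mean = exp(μ + σ²/2) = exp(1.075) = 2.9300.
Difference = 2.9300 − 1.0408 = 1.8892.

1.8892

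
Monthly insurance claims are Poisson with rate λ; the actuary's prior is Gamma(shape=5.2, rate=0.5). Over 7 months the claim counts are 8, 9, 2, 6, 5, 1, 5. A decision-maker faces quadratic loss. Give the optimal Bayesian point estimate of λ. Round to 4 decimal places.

Σ counts = 36. Posterior: Gamma(shape = 5.2+36 = 41.2, rate = 0.5+7 = 7.5).
Mode = (α−1)/β = 40.2/7.5 = 5.3600.
Mean = α/β = 41.2/7.5 = 5.4933.
Quadratic loss ⇒ the optimal estimator is the posterior mean.

5.4933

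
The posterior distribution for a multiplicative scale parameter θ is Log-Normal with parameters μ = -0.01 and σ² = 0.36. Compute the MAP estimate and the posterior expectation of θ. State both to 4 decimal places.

MAP: 0.6907. Posterior mean: 1.1853.

Mode = exp(μ − σ²) = exp(-0.37) = 0.6907.
Mean = exp(μ + σ²/2) = exp(0.170) = 1.1853.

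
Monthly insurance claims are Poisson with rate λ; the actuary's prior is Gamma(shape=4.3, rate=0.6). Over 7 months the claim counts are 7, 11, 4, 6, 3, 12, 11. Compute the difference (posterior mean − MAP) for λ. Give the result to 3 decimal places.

0.132

Σ counts = 54. Posterior: Gamma(shape = 4.3+54 = 58.3, rate = 0.6+7 = 7.6).
Mode = (α−1)/β = 57.3/7.6 = 7.539.
Mean = α/β = 58.3/7.6 = 7.671.
Difference = 7.671 − 7.539 = 0.132.
The posterior is right-skewed, so the mean exceeds the mode.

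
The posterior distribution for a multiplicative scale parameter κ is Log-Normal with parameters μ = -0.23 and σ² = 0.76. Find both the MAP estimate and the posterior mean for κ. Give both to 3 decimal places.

Mode = exp(μ − σ²) = exp(-0.99) = 0.372.
Mean = exp(μ + σ²/2) = exp(0.150) = 1.162.

MAP: 0.372. Posterior mean: 1.162.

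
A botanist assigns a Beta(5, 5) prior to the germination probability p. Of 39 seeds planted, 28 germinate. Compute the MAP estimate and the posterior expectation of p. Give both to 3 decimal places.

p_MAP = 0.681, E[p|data] = 0.673

Posterior: Beta(5+28, 5+11) = Beta(33, 16).
Mode = (33−1)/(33+16−2) = 32/47 = 0.681.
Mean = 33/(33+16) = 33/49 = 0.673.
Mode > mean: the posterior has a left tail.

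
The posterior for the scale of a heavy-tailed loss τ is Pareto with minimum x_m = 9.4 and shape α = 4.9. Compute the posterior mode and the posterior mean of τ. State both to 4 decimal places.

The Pareto density is strictly decreasing on [x_m, ∞), so the mode is x_m = 9.4000.
Mean = α·x_m/(α−1) = 4.9·9.4/3.9 = 11.8103.
The mean is pulled above the mode by the posterior's right skew.

MAP = 9.4000, posterior mean = 11.8103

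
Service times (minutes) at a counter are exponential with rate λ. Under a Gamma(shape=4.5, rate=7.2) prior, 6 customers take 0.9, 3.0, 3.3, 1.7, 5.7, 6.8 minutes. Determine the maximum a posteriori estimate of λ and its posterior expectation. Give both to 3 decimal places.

Σ times = 21.4. Posterior: Gamma(shape = 4.5+6 = 10.5, rate = 7.2+21.4 = 28.6).
Mode = (α−1)/β = 9.5/28.6 = 0.332.
Mean = α/β = 10.5/28.6 = 0.367.
Mean > mode: the posterior has a right tail.

MAP: 0.332. Posterior mean: 0.367.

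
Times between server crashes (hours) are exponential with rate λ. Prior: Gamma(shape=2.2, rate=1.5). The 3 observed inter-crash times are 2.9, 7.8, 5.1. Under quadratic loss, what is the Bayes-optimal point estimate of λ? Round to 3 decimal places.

Σ times = 15.8. Posterior: Gamma(shape = 2.2+3 = 5.2, rate = 1.5+15.8 = 17.3).
Mode = (α−1)/β = 4.2/17.3 = 0.243.
Mean = α/β = 5.2/17.3 = 0.301.
Quadratic loss ⇒ the optimal estimator is the posterior mean.

0.301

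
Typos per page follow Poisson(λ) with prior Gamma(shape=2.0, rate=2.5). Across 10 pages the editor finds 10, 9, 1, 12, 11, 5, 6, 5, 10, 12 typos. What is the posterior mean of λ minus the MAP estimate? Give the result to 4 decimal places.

0.0800

Σ counts = 81. Posterior: Gamma(shape = 2.0+81 = 83.0, rate = 2.5+10 = 12.5).
Mode = (α−1)/β = 82.0/12.5 = 6.5600.
Mean = α/β = 83.0/12.5 = 6.6400.
Difference = 6.6400 − 6.5600 = 0.0800.
Mean > mode: the posterior has a right tail.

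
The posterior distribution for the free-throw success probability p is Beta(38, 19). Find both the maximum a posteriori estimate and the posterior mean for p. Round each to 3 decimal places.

Mode = (38−1)/(38+19−2) = 37/55 = 0.673.
Mean = 38/(38+19) = 38/57 = 0.667.
The posterior is left-skewed, so the mode exceeds the mean.

p_MAP = 0.673, E[p|data] = 0.667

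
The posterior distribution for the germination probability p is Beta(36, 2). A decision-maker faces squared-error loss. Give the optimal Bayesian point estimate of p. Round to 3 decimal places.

Mode = (36−1)/(36+2−2) = 35/36 = 0.972.
Mean = 36/(36+2) = 36/38 = 0.947.
Squared-error loss ⇒ the optimal estimator is the posterior mean.

0.947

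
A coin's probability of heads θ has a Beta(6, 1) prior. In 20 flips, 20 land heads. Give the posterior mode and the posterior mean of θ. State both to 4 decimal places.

Posterior: Beta(6+20, 1+0) = Beta(26, 1).
Since β = 1 ≤ 1 and α > 1, the Beta density is monotone increasing on [0,1]; the mode is at 1.
Mean = 26/(26+1) = 0.9630.

MAP = 1.0000; posterior mean = 0.9630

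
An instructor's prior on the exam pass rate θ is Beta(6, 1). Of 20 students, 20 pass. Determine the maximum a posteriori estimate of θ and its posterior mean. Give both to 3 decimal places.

Posterior: Beta(6+20, 1+0) = Beta(26, 1).
Since β = 1 ≤ 1 and α > 1, the Beta density is monotone increasing on [0,1]; the mode is at 1.
Mean = 26/(26+1) = 0.963.
Left-skewed posterior ⇒ mean < mode.

maximum a posteriori estimate = 1.000, posterior mean = 0.963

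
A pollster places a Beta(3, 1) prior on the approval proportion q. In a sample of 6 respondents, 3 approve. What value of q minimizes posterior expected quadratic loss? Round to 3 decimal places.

Posterior: Beta(3+3, 1+3) = Beta(6, 4).
Mode = (6−1)/(6+4−2) = 5/8 = 0.625.
Mean = 6/(6+4) = 6/10 = 0.600.
Quadratic loss ⇒ the optimal estimator is the posterior mean.

0.600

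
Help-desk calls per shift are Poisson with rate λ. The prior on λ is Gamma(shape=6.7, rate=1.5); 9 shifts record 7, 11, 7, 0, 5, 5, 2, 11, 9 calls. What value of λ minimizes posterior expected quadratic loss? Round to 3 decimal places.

6.067

Σ counts = 57. Posterior: Gamma(shape = 6.7+57 = 63.7, rate = 1.5+9 = 10.5).
Mode = (α−1)/β = 62.7/10.5 = 5.971.
Mean = α/β = 63.7/10.5 = 6.067.
Quadratic loss ⇒ the optimal estimator is the posterior mean.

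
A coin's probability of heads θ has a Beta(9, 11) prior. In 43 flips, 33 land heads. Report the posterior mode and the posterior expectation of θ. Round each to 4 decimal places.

Posterior: Beta(9+33, 11+10) = Beta(42, 21).
Mode = (42−1)/(42+21−2) = 41/61 = 0.6721.
Mean = 42/(42+21) = 42/63 = 0.6667.
Left-skewed posterior ⇒ mean < mode.

θ_MAP = 0.6721, E[θ|data] = 0.6667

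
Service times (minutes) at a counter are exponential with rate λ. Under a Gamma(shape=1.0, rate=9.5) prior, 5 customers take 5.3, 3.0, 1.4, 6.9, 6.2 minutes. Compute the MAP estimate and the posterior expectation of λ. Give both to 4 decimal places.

Σ times = 22.8. Posterior: Gamma(shape = 1.0+5 = 6.0, rate = 9.5+22.8 = 32.3).
Mode = (α−1)/β = 5.0/32.3 = 0.1548.
Mean = α/β = 6.0/32.3 = 0.1858.

MAP: 0.1548. Posterior mean: 0.1858.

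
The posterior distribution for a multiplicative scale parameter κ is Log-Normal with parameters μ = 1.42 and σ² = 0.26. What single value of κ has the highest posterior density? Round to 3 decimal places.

3.190

Mode = exp(μ − σ²) = exp(1.16) = 3.190.
Mean = exp(μ + σ²/2) = exp(1.550) = 4.711.
This is the posterior mode — the MAP estimate.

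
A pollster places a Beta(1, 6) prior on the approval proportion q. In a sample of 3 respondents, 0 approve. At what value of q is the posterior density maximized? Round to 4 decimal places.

Posterior: Beta(1+0, 6+3) = Beta(1, 9).
Since α = 1 ≤ 1 and β > 1, the Beta density is monotone decreasing on [0,1]; the mode is at 0.
Mean = 1/(1+9) = 0.1000.
This is the posterior mode — the MAP estimate.

0.0000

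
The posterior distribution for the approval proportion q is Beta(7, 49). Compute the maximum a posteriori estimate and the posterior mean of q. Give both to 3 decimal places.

MAP: 0.111. Posterior mean: 0.125.

Mode = (7−1)/(7+49−2) = 6/54 = 0.111.
Mean = 7/(7+49) = 7/56 = 0.125.
Right-skewed posterior ⇒ mode < mean.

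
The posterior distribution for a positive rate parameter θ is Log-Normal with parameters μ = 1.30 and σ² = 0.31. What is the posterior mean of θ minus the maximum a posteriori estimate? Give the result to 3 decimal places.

Mode = exp(μ − σ²) = exp(0.99) = 2.691.
Mean = exp(μ + σ²/2) = exp(1.455) = 4.284.
Difference = 4.284 − 2.691 = 1.593.

1.593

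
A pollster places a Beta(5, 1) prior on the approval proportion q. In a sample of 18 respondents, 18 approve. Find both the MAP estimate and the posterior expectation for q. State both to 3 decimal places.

q_MAP = 1.000, E[q|data] = 0.958

Posterior: Beta(5+18, 1+0) = Beta(23, 1).
Since β = 1 ≤ 1 and α > 1, the Beta density is monotone increasing on [0,1]; the mode is at 1.
Mean = 23/(23+1) = 0.958.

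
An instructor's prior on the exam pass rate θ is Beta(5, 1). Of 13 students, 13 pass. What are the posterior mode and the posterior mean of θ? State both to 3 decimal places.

Posterior: Beta(5+13, 1+0) = Beta(18, 1).
Since β = 1 ≤ 1 and α > 1, the Beta density is monotone increasing on [0,1]; the mode is at 1.
Mean = 18/(18+1) = 0.947.

MAP = 1.000, posterior mean = 0.947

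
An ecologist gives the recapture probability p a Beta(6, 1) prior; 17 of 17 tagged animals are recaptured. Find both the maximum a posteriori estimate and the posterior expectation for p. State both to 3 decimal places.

p_MAP = 1.000, E[p|data] = 0.958

Posterior: Beta(6+17, 1+0) = Beta(23, 1).
Since β = 1 ≤ 1 and α > 1, the Beta density is monotone increasing on [0,1]; the mode is at 1.
Mean = 23/(23+1) = 0.958.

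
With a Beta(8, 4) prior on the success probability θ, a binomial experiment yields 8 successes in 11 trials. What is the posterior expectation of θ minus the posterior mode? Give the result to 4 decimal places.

Posterior: Beta(8+8, 4+3) = Beta(16, 7).
Mode = (16−1)/(16+7−2) = 15/21 = 0.7143.
Mean = 16/(16+7) = 16/23 = 0.6957.
Difference = 0.6957 − 0.7143 = -0.0186.

-0.0186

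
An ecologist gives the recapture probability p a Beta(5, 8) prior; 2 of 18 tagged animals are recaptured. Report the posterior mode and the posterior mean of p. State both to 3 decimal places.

MAP = 0.207; posterior mean = 0.226

Posterior: Beta(5+2, 8+16) = Beta(7, 24).
Mode = (7−1)/(7+24−2) = 6/29 = 0.207.
Mean = 7/(7+24) = 7/31 = 0.226.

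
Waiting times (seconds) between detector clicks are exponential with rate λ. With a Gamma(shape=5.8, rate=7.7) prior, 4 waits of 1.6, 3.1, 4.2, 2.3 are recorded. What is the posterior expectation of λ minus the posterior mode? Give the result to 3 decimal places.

0.053

Σ times = 11.2. Posterior: Gamma(shape = 5.8+4 = 9.8, rate = 7.7+11.2 = 18.9).
Mode = (α−1)/β = 8.8/18.9 = 0.466.
Mean = α/β = 9.8/18.9 = 0.519.
Difference = 0.519 − 0.466 = 0.053.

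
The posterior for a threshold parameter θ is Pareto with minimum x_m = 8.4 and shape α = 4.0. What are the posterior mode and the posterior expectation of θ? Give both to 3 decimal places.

The Pareto density is strictly decreasing on [x_m, ∞), so the mode is x_m = 8.400.
Mean = α·x_m/(α−1) = 4.0·8.4/3.0 = 11.200.

MAP = 8.400, posterior mean = 11.200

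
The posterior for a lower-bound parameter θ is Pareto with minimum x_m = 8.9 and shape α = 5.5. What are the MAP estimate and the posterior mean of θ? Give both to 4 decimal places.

The Pareto density is strictly decreasing on [x_m, ∞), so the mode is x_m = 8.9000.
Mean = α·x_m/(α−1) = 5.5·8.9/4.5 = 10.8778.

MAP estimate = 8.9000, posterior mean = 10.8778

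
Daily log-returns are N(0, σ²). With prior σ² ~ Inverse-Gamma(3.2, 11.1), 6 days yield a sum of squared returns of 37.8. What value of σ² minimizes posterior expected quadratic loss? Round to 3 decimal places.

5.769

Posterior: Inverse-Gamma(shape = 3.2+6/2 = 6.2, scale = 11.1+37.8/2 = 30.0).
Mode = β/(α+1) = 30.0/7.2 = 4.167.
Mean = β/(α−1) = 30.0/5.2 = 5.769.
Quadratic loss ⇒ the optimal estimator is the posterior mean.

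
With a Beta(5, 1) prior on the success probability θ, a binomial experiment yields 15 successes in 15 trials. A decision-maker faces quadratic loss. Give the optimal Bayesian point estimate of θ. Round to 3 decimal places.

Posterior: Beta(5+15, 1+0) = Beta(20, 1).
Since β = 1 ≤ 1 and α > 1, the Beta density is monotone increasing on [0,1]; the mode is at 1.
Mean = 20/(20+1) = 0.952.
Quadratic loss ⇒ the optimal estimator is the posterior mean.

0.952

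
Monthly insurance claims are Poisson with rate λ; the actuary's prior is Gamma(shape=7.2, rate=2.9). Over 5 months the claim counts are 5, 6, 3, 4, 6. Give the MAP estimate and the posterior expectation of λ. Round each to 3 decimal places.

Σ counts = 24. Posterior: Gamma(shape = 7.2+24 = 31.2, rate = 2.9+5 = 7.9).
Mode = (α−1)/β = 30.2/7.9 = 3.823.
Mean = α/β = 31.2/7.9 = 3.949.
The posterior is right-skewed, so the mean exceeds the mode.

MAP = 3.823; posterior mean = 3.949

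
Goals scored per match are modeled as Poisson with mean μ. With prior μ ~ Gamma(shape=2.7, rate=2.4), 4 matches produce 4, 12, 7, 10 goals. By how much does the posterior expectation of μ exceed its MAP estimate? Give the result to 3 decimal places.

0.156

Σ counts = 33. Posterior: Gamma(shape = 2.7+33 = 35.7, rate = 2.4+4 = 6.4).
Mode = (α−1)/β = 34.7/6.4 = 5.422.
Mean = α/β = 35.7/6.4 = 5.578.
Difference = 5.578 − 5.422 = 0.156.
Mean > mode: the posterior has a right tail.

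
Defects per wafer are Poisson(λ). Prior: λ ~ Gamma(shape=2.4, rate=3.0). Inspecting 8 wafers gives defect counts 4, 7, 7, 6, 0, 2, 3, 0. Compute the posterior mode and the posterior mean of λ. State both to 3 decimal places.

Σ counts = 29. Posterior: Gamma(shape = 2.4+29 = 31.4, rate = 3.0+8 = 11.0).
Mode = (α−1)/β = 30.4/11.0 = 2.764.
Mean = α/β = 31.4/11.0 = 2.855.

MAP = 2.764, posterior mean = 2.855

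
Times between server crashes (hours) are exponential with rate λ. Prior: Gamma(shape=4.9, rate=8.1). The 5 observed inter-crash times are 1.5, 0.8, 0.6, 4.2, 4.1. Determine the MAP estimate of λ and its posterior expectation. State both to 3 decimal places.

λ_MAP = 0.461, E[λ|data] = 0.513

Σ times = 11.2. Posterior: Gamma(shape = 4.9+5 = 9.9, rate = 8.1+11.2 = 19.3).
Mode = (α−1)/β = 8.9/19.3 = 0.461.
Mean = α/β = 9.9/19.3 = 0.513.
Right-skewed posterior ⇒ mode < mean.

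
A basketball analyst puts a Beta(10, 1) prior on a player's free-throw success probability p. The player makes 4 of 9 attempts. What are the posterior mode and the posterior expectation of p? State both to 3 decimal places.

p_MAP = 0.722, E[p|data] = 0.700

Posterior: Beta(10+4, 1+5) = Beta(14, 6).
Mode = (14−1)/(14+6−2) = 13/18 = 0.722.
Mean = 14/(14+6) = 14/20 = 0.700.
The posterior is left-skewed, so the mode exceeds the mean.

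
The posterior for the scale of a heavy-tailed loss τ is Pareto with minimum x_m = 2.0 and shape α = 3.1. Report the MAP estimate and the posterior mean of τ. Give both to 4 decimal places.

τ_MAP = 2.0000, E[τ|data] = 2.9524

The Pareto density is strictly decreasing on [x_m, ∞), so the mode is x_m = 2.0000.
Mean = α·x_m/(α−1) = 3.1·2.0/2.1 = 2.9524.
The mean is pulled above the mode by the posterior's right skew.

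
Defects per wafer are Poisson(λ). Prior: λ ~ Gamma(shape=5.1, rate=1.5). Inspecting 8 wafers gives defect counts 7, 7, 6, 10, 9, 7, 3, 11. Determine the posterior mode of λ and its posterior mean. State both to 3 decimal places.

posterior mode = 6.747, posterior mean = 6.853

Σ counts = 60. Posterior: Gamma(shape = 5.1+60 = 65.1, rate = 1.5+8 = 9.5).
Mode = (α−1)/β = 64.1/9.5 = 6.747.
Mean = α/β = 65.1/9.5 = 6.853.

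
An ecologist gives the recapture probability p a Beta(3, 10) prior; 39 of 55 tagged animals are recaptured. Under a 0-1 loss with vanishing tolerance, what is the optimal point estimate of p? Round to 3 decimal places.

Posterior: Beta(3+39, 10+16) = Beta(42, 26).
Mode = (42−1)/(42+26−2) = 41/66 = 0.621.
Mean = 42/(42+26) = 42/68 = 0.618.
This is the posterior mode — the MAP estimate.

0.621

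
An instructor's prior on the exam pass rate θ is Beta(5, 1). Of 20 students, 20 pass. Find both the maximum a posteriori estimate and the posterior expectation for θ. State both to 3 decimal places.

MAP: 1.000. Posterior mean: 0.962.

Posterior: Beta(5+20, 1+0) = Beta(25, 1).
Since β = 1 ≤ 1 and α > 1, the Beta density is monotone increasing on [0,1]; the mode is at 1.
Mean = 25/(25+1) = 0.962.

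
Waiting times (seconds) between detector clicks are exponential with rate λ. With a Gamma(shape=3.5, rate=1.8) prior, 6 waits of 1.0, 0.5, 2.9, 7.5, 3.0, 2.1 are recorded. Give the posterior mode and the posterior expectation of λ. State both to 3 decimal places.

MAP = 0.452; posterior mean = 0.505

Σ times = 17.0. Posterior: Gamma(shape = 3.5+6 = 9.5, rate = 1.8+17.0 = 18.8).
Mode = (α−1)/β = 8.5/18.8 = 0.452.
Mean = α/β = 9.5/18.8 = 0.505.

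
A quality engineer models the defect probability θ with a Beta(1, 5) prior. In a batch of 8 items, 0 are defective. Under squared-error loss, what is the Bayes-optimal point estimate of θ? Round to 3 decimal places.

0.071

Posterior: Beta(1+0, 5+8) = Beta(1, 13).
Since α = 1 ≤ 1 and β > 1, the Beta density is monotone decreasing on [0,1]; the mode is at 0.
Mean = 1/(1+13) = 0.071.
Squared-error loss ⇒ the optimal estimator is the posterior mean.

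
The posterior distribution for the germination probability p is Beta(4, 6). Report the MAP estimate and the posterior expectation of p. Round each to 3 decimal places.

MAP estimate = 0.375, posterior expectation = 0.400

Mode = (4−1)/(4+6−2) = 3/8 = 0.375.
Mean = 4/(4+6) = 4/10 = 0.400.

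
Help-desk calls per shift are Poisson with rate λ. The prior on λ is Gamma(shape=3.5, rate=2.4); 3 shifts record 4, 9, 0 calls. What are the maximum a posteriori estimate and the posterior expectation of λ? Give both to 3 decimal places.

Σ counts = 13. Posterior: Gamma(shape = 3.5+13 = 16.5, rate = 2.4+3 = 5.4).
Mode = (α−1)/β = 15.5/5.4 = 2.870.
Mean = α/β = 16.5/5.4 = 3.056.
The mean is pulled above the mode by the posterior's right skew.

MAP = 2.870, posterior mean = 3.056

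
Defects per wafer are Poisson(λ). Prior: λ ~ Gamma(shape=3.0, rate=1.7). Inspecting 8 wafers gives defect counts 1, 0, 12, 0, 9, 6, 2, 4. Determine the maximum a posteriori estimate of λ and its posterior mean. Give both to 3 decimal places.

λ_MAP = 3.711, E[λ|data] = 3.814

Σ counts = 34. Posterior: Gamma(shape = 3.0+34 = 37.0, rate = 1.7+8 = 9.7).
Mode = (α−1)/β = 36.0/9.7 = 3.711.
Mean = α/β = 37.0/9.7 = 3.814.
Mean > mode: the posterior has a right tail.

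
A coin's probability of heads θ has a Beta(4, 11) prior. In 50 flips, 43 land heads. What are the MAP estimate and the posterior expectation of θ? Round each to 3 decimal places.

Posterior: Beta(4+43, 11+7) = Beta(47, 18).
Mode = (47−1)/(47+18−2) = 46/63 = 0.730.
Mean = 47/(47+18) = 47/65 = 0.723.
The mean is pulled below the mode by the posterior's left skew.

θ_MAP = 0.730, E[θ|data] = 0.723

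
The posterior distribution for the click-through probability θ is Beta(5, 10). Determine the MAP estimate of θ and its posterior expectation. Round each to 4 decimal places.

MAP: 0.3077. Posterior mean: 0.3333.

Mode = (5−1)/(5+10−2) = 4/13 = 0.3077.
Mean = 5/(5+10) = 5/15 = 0.3333.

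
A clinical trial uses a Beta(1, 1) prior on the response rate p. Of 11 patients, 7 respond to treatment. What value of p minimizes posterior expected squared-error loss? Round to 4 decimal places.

Posterior: Beta(1+7, 1+4) = Beta(8, 5).
Mode = (8−1)/(8+5−2) = 7/11 = 0.6364.
With a flat prior the MAP equals the MLE, 7/11.
Mean = 8/(8+5) = 8/13 = 0.6154.
Squared-error loss ⇒ the optimal estimator is the posterior mean.

0.6154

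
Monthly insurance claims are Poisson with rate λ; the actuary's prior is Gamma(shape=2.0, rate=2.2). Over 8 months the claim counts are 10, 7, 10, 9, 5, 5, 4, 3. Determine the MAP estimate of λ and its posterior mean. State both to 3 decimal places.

MAP = 5.294; posterior mean = 5.392

Σ counts = 53. Posterior: Gamma(shape = 2.0+53 = 55.0, rate = 2.2+8 = 10.2).
Mode = (α−1)/β = 54.0/10.2 = 5.294.
Mean = α/β = 55.0/10.2 = 5.392.
Mean > mode: the posterior has a right tail.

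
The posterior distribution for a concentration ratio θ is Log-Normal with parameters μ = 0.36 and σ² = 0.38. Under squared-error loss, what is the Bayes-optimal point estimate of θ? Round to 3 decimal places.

1.733

Mode = exp(μ − σ²) = exp(-0.02) = 0.980.
Mean = exp(μ + σ²/2) = exp(0.550) = 1.733.
Squared-error loss ⇒ the optimal estimator is the posterior mean.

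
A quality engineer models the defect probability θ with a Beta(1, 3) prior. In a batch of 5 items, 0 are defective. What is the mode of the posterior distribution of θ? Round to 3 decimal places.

0.000

Posterior: Beta(1+0, 3+5) = Beta(1, 8).
Since α = 1 ≤ 1 and β > 1, the Beta density is monotone decreasing on [0,1]; the mode is at 0.
Mean = 1/(1+8) = 0.111.
This is the posterior mode — the MAP estimate.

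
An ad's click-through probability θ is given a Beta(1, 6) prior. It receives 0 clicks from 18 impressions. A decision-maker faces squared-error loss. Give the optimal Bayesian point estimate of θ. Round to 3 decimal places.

0.040

Posterior: Beta(1+0, 6+18) = Beta(1, 24).
Since α = 1 ≤ 1 and β > 1, the Beta density is monotone decreasing on [0,1]; the mode is at 0.
Mean = 1/(1+24) = 0.040.
Squared-error loss ⇒ the optimal estimator is the posterior mean.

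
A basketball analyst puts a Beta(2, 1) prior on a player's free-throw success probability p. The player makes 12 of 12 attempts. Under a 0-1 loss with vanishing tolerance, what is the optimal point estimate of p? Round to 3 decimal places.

1.000

Posterior: Beta(2+12, 1+0) = Beta(14, 1).
Since β = 1 ≤ 1 and α > 1, the Beta density is monotone increasing on [0,1]; the mode is at 1.
Mean = 14/(14+1) = 0.933.
This is the posterior mode — the MAP estimate.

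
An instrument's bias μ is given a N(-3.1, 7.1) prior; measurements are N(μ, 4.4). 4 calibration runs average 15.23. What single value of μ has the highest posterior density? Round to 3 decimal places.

Posterior for μ is Normal. Precision-weighted mean: (1/7.1·-3.1 + 4/4.4·15.23) / (1/7.1 + 4/4.4) = 12.771.
A Normal posterior is symmetric, so mode = mean.
This is the posterior mode — the MAP estimate.

12.771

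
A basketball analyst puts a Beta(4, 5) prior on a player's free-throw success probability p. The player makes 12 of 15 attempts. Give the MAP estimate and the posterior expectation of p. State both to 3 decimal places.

Posterior: Beta(4+12, 5+3) = Beta(16, 8).
Mode = (16−1)/(16+8−2) = 15/22 = 0.682.
Mean = 16/(16+8) = 16/24 = 0.667.

MAP estimate = 0.682, posterior expectation = 0.667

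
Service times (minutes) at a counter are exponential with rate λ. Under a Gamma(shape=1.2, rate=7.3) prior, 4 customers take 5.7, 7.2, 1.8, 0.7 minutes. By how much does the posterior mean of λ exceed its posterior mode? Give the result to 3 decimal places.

0.044

Σ times = 15.4. Posterior: Gamma(shape = 1.2+4 = 5.2, rate = 7.3+15.4 = 22.7).
Mode = (α−1)/β = 4.2/22.7 = 0.185.
Mean = α/β = 5.2/22.7 = 0.229.
Difference = 0.229 − 0.185 = 0.044.
Right-skewed posterior ⇒ mode < mean.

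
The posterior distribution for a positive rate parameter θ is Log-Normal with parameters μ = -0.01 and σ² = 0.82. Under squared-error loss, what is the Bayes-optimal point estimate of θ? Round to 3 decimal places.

Mode = exp(μ − σ²) = exp(-0.83) = 0.436.
Mean = exp(μ + σ²/2) = exp(0.400) = 1.492.
Squared-error loss ⇒ the optimal estimator is the posterior mean.

1.492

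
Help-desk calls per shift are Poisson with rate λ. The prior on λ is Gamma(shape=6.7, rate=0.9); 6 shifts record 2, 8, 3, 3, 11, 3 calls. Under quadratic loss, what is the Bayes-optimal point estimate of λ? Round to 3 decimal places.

Σ counts = 30. Posterior: Gamma(shape = 6.7+30 = 36.7, rate = 0.9+6 = 6.9).
Mode = (α−1)/β = 35.7/6.9 = 5.174.
Mean = α/β = 36.7/6.9 = 5.319.
Quadratic loss ⇒ the optimal estimator is the posterior mean.

5.319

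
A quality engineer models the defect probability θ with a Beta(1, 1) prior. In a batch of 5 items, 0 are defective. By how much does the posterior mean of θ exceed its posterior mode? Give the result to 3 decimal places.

0.143

Posterior: Beta(1+0, 1+5) = Beta(1, 6).
Since α = 1 ≤ 1 and β > 1, the Beta density is monotone decreasing on [0,1]; the mode is at 0.
Mean = 1/(1+6) = 0.143.
Difference = 0.143 − 0.000 = 0.143.
The mean is pulled above the mode by the posterior's right skew.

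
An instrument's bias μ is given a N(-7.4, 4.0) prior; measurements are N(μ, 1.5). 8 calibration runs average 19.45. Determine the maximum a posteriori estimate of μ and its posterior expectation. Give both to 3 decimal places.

Posterior for μ is Normal. Precision-weighted mean: (1/4.0·-7.4 + 8/1.5·19.45) / (1/4.0 + 8/1.5) = 18.248.
A Normal posterior is symmetric, so mode = mean.

MAP: 18.248. Posterior mean: 18.248.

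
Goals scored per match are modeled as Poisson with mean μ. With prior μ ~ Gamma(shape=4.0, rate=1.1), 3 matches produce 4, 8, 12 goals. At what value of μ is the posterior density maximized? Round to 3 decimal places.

Σ counts = 24. Posterior: Gamma(shape = 4.0+24 = 28.0, rate = 1.1+3 = 4.1).
Mode = (α−1)/β = 27.0/4.1 = 6.585.
Mean = α/β = 28.0/4.1 = 6.829.
This is the posterior mode — the MAP estimate.

6.585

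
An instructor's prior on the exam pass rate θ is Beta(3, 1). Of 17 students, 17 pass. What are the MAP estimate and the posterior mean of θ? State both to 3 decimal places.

θ_MAP = 1.000, E[θ|data] = 0.952

Posterior: Beta(3+17, 1+0) = Beta(20, 1).
Since β = 1 ≤ 1 and α > 1, the Beta density is monotone increasing on [0,1]; the mode is at 1.
Mean = 20/(20+1) = 0.952.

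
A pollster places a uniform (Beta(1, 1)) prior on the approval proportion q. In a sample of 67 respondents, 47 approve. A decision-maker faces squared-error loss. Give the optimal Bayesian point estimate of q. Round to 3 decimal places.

0.696

Posterior: Beta(1+47, 1+20) = Beta(48, 21).
Mode = (48−1)/(48+21−2) = 47/67 = 0.701.
With a flat prior the MAP equals the MLE, 47/67.
Mean = 48/(48+21) = 48/69 = 0.696.
Squared-error loss ⇒ the optimal estimator is the posterior mean.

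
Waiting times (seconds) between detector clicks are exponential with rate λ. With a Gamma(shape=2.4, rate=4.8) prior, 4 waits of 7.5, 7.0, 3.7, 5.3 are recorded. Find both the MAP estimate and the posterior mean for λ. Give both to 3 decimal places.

Σ times = 23.5. Posterior: Gamma(shape = 2.4+4 = 6.4, rate = 4.8+23.5 = 28.3).
Mode = (α−1)/β = 5.4/28.3 = 0.191.
Mean = α/β = 6.4/28.3 = 0.226.

MAP: 0.191. Posterior mean: 0.226.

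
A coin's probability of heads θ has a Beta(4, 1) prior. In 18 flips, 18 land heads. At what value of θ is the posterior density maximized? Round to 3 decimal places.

Posterior: Beta(4+18, 1+0) = Beta(22, 1).
Since β = 1 ≤ 1 and α > 1, the Beta density is monotone increasing on [0,1]; the mode is at 1.
Mean = 22/(22+1) = 0.957.
This is the posterior mode — the MAP estimate.

1.000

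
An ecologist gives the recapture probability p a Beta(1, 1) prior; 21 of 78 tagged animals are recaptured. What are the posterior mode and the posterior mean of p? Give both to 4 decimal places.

MAP: 0.2692. Posterior mean: 0.2750.

Posterior: Beta(1+21, 1+57) = Beta(22, 58).
Mode = (22−1)/(22+58−2) = 21/78 = 0.2692.
Mean = 22/(22+58) = 22/80 = 0.2750.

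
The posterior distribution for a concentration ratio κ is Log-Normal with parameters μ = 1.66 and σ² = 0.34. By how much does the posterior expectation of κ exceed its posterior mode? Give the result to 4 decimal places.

Mode = exp(μ − σ²) = exp(1.32) = 3.7434.
Mean = exp(μ + σ²/2) = exp(1.830) = 6.2339.
Difference = 6.2339 − 3.7434 = 2.4905.
Mean > mode: the posterior has a right tail.

2.4905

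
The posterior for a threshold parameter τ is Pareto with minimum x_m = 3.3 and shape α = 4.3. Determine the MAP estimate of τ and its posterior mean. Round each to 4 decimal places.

The Pareto density is strictly decreasing on [x_m, ∞), so the mode is x_m = 3.3000.
Mean = α·x_m/(α−1) = 4.3·3.3/3.3 = 4.3000.

MAP estimate = 3.3000, posterior mean = 4.3000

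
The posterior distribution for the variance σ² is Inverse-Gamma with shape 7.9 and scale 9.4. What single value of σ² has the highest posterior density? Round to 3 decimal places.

1.056

Mode = β/(α+1) = 9.4/8.9 = 1.056.
Mean = β/(α−1) = 9.4/6.9 = 1.362.
This is the posterior mode — the MAP estimate.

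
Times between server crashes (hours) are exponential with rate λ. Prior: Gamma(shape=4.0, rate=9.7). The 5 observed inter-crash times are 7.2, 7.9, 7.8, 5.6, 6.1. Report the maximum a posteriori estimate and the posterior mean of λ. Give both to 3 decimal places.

MAP: 0.181. Posterior mean: 0.203.

Σ times = 34.6. Posterior: Gamma(shape = 4.0+5 = 9.0, rate = 9.7+34.6 = 44.3).
Mode = (α−1)/β = 8.0/44.3 = 0.181.
Mean = α/β = 9.0/44.3 = 0.203.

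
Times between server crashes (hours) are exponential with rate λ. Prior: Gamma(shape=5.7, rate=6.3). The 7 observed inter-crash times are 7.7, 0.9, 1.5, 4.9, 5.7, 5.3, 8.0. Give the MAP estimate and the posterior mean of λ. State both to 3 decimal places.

Σ times = 34.0. Posterior: Gamma(shape = 5.7+7 = 12.7, rate = 6.3+34.0 = 40.3).
Mode = (α−1)/β = 11.7/40.3 = 0.290.
Mean = α/β = 12.7/40.3 = 0.315.

λ_MAP = 0.290, E[λ|data] = 0.315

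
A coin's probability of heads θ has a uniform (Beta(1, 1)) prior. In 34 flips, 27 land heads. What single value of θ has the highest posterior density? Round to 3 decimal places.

0.794

Posterior: Beta(1+27, 1+7) = Beta(28, 8).
Mode = (28−1)/(28+8−2) = 27/34 = 0.794.
With a flat prior the MAP equals the MLE, 27/34.
Mean = 28/(28+8) = 28/36 = 0.778.
This is the posterior mode — the MAP estimate.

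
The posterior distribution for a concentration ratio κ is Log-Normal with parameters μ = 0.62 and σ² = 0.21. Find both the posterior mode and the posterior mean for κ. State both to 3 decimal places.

MAP = 1.507; posterior mean = 2.065

Mode = exp(μ − σ²) = exp(0.41) = 1.507.
Mean = exp(μ + σ²/2) = exp(0.725) = 2.065.
The mean is pulled above the mode by the posterior's right skew.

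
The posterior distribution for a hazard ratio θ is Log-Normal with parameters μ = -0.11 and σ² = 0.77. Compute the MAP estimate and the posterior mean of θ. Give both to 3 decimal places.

Mode = exp(μ − σ²) = exp(-0.88) = 0.415.
Mean = exp(μ + σ²/2) = exp(0.275) = 1.317.

MAP = 0.415, posterior mean = 1.317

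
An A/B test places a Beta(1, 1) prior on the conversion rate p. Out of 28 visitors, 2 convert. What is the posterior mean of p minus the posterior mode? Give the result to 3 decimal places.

Posterior: Beta(1+2, 1+26) = Beta(3, 27).
Mode = (3−1)/(3+27−2) = 2/28 = 0.071.
With a flat prior the MAP equals the MLE, 2/28.
Mean = 3/(3+27) = 3/30 = 0.100.
Difference = 0.100 − 0.071 = 0.029.

0.029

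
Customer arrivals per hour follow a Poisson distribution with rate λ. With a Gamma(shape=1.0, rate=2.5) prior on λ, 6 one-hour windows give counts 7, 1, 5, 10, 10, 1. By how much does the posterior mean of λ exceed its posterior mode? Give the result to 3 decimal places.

0.118

Σ counts = 34. Posterior: Gamma(shape = 1.0+34 = 35.0, rate = 2.5+6 = 8.5).
Mode = (α−1)/β = 34.0/8.5 = 4.000.
Mean = α/β = 35.0/8.5 = 4.118.
Difference = 4.118 − 4.000 = 0.118.
The posterior is right-skewed, so the mean exceeds the mode.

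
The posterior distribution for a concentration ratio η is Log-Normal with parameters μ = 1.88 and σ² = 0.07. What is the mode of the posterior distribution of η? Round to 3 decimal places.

Mode = exp(μ − σ²) = exp(1.81) = 6.110.
Mean = exp(μ + σ²/2) = exp(1.915) = 6.787.
This is the posterior mode — the MAP estimate.

6.110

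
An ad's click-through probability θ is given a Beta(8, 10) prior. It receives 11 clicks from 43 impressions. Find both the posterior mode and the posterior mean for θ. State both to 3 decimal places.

Posterior: Beta(8+11, 10+32) = Beta(19, 42).
Mode = (19−1)/(19+42−2) = 18/59 = 0.305.
Mean = 19/(19+42) = 19/61 = 0.311.
Mean > mode: the posterior has a right tail.

MAP = 0.305, posterior mean = 0.311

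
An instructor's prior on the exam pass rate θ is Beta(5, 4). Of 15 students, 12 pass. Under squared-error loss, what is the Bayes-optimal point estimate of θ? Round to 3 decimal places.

0.708

Posterior: Beta(5+12, 4+3) = Beta(17, 7).
Mode = (17−1)/(17+7−2) = 16/22 = 0.727.
Mean = 17/(17+7) = 17/24 = 0.708.
Squared-error loss ⇒ the optimal estimator is the posterior mean.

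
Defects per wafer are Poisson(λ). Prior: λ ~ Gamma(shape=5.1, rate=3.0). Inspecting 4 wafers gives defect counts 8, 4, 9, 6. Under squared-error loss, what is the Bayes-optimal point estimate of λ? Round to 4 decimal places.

4.5857

Σ counts = 27. Posterior: Gamma(shape = 5.1+27 = 32.1, rate = 3.0+4 = 7.0).
Mode = (α−1)/β = 31.1/7.0 = 4.4429.
Mean = α/β = 32.1/7.0 = 4.5857.
Squared-error loss ⇒ the optimal estimator is the posterior mean.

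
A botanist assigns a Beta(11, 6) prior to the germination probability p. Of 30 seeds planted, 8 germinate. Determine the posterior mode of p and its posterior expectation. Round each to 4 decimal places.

MAP: 0.4000. Posterior mean: 0.4043.

Posterior: Beta(11+8, 6+22) = Beta(19, 28).
Mode = (19−1)/(19+28−2) = 18/45 = 0.4000.
Mean = 19/(19+28) = 19/47 = 0.4043.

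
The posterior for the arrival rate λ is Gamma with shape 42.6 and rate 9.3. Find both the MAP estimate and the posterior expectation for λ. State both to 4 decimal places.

Mode = (α−1)/β = 41.6/9.3 = 4.4731.
Mean = α/β = 42.6/9.3 = 4.5806.

MAP = 4.4731; posterior mean = 4.5806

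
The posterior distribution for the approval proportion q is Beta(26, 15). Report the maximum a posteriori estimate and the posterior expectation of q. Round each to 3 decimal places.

Mode = (26−1)/(26+15−2) = 25/39 = 0.641.
Mean = 26/(26+15) = 26/41 = 0.634.

maximum a posteriori estimate = 0.641, posterior expectation = 0.634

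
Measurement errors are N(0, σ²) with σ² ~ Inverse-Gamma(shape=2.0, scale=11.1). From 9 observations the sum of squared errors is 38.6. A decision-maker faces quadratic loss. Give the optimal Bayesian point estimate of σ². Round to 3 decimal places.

Posterior: Inverse-Gamma(shape = 2.0+9/2 = 6.5, scale = 11.1+38.6/2 = 30.4).
Mode = β/(α+1) = 30.4/7.5 = 4.053.
Mean = β/(α−1) = 30.4/5.5 = 5.527.
Quadratic loss ⇒ the optimal estimator is the posterior mean.

5.527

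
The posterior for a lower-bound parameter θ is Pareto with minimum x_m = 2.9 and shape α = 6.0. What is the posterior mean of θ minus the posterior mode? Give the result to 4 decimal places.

0.5800

The Pareto density is strictly decreasing on [x_m, ∞), so the mode is x_m = 2.9000.
Mean = α·x_m/(α−1) = 6.0·2.9/5.0 = 3.4800.
Difference = 3.4800 − 2.9000 = 0.5800.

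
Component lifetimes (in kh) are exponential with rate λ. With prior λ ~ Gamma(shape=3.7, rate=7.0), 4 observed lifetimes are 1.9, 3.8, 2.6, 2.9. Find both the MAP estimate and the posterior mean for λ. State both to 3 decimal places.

MAP = 0.368; posterior mean = 0.423

Σ times = 11.2. Posterior: Gamma(shape = 3.7+4 = 7.7, rate = 7.0+11.2 = 18.2).
Mode = (α−1)/β = 6.7/18.2 = 0.368.
Mean = α/β = 7.7/18.2 = 0.423.
Mean > mode: the posterior has a right tail.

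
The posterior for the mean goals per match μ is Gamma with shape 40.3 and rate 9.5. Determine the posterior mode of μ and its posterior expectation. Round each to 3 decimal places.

MAP: 4.137. Posterior mean: 4.242.

Mode = (α−1)/β = 39.3/9.5 = 4.137.
Mean = α/β = 40.3/9.5 = 4.242.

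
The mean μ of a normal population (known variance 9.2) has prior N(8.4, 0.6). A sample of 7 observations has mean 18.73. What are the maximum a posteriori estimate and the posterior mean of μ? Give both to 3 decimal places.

MAP = 11.638; posterior mean = 11.638

Posterior for μ is Normal. Precision-weighted mean: (1/0.6·8.4 + 7/9.2·18.73) / (1/0.6 + 7/9.2) = 11.638.
A Normal posterior is symmetric, so mode = mean.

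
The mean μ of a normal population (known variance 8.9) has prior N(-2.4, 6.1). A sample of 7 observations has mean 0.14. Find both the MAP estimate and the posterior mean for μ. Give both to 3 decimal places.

MAP = -0.298; posterior mean = -0.298

Posterior for μ is Normal. Precision-weighted mean: (1/6.1·-2.4 + 7/8.9·0.14) / (1/6.1 + 7/8.9) = -0.298.
A Normal posterior is symmetric, so mode = mean.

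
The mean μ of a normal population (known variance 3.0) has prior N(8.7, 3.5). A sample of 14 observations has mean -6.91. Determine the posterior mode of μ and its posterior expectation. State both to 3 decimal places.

MAP: -6.009. Posterior mean: -6.009.

Posterior for μ is Normal. Precision-weighted mean: (1/3.5·8.7 + 14/3.0·-6.91) / (1/3.5 + 14/3.0) = -6.009.
A Normal posterior is symmetric, so mode = mean.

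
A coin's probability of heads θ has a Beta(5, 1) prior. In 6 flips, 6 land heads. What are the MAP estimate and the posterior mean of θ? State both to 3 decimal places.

MAP = 1.000, posterior mean = 0.917

Posterior: Beta(5+6, 1+0) = Beta(11, 1).
Since β = 1 ≤ 1 and α > 1, the Beta density is monotone increasing on [0,1]; the mode is at 1.
Mean = 11/(11+1) = 0.917.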